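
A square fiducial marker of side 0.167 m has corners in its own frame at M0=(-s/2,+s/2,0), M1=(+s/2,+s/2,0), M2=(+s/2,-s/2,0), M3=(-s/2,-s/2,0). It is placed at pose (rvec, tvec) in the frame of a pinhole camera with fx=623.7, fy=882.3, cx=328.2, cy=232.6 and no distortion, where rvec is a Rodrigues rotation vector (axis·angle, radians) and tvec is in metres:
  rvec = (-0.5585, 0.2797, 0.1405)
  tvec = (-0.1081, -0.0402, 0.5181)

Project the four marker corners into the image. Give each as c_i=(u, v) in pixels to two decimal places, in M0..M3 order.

Intrinsics K: fx=623.7, fy=882.3, cx=328.2, cy=232.6
Marker side s = 0.167 m; corners in marker frame (Z=0):
  M0 = (-0.0835, +0.0835, 0)
  M1 = (+0.0835, +0.0835, 0)
  M2 = (+0.0835, -0.0835, 0)
  M3 = (-0.0835, -0.0835, 0)
rvec = (-0.5585, 0.2797, 0.1405), |rvec| = θ = 0.64023 rad = 36.682°
Rodrigues: sinθ=0.59738, 1−cosθ=0.19804; R = I + sinθ·[k]× + (1−cosθ)·[k]×²:
    [+0.95266 -0.20657 +0.22307]
    [+0.05562 +0.83976 +0.54011]
    [-0.29889 -0.50213 +0.81150]
t = (-0.1081, -0.0402, 0.5181) m
M0: Pc = R·M0+t = (-0.20490, +0.02528, +0.50113); u = 623.7·(-0.20490)/0.50113 + 328.2 = 73.1886, v = 882.3·(+0.02528)/0.50113 + 232.6 = 277.1001
M1: Pc = R·M1+t = (-0.04580, +0.03456, +0.45121); u = 623.7·(-0.04580)/0.45121 + 328.2 = 264.8904, v = 882.3·(+0.03456)/0.45121 + 232.6 = 300.1863
M2: Pc = R·M2+t = (-0.01130, -0.10568, +0.53507); u = 623.7·(-0.01130)/0.53507 + 328.2 = 315.0238, v = 882.3·(-0.10568)/0.53507 + 232.6 = 58.3478
M3: Pc = R·M3+t = (-0.17040, -0.11496, +0.58499); u = 623.7·(-0.17040)/0.58499 + 328.2 = 146.5242, v = 882.3·(-0.11496)/0.58499 + 232.6 = 59.2063

c0=(73.19, 277.10) c1=(264.89, 300.19) c2=(315.02, 58.35) c3=(146.52, 59.21)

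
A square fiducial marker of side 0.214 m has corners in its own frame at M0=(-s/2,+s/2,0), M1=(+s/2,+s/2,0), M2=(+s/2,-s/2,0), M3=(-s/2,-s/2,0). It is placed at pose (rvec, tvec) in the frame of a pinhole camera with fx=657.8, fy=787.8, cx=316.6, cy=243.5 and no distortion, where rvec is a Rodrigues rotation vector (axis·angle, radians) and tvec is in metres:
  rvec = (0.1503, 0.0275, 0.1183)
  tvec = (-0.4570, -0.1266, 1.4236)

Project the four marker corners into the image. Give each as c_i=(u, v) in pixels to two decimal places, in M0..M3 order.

c0=(53.99, 224.73) c1=(150.46, 238.70) c2=(158.21, 120.83) c3=(59.51, 106.86)

Intrinsics K: fx=657.8, fy=787.8, cx=316.6, cy=243.5
Marker side s = 0.214 m; corners in marker frame (Z=0):
  M0 = (-0.1070, +0.1070, 0)
  M1 = (+0.1070, +0.1070, 0)
  M2 = (+0.1070, -0.1070, 0)
  M3 = (-0.1070, -0.1070, 0)
rvec = (0.1503, 0.0275, 0.1183), |rvec| = θ = 0.19324 rad = 11.072°
Rodrigues: sinθ=0.19204, 1−cosθ=0.01861; R = I + sinθ·[k]× + (1−cosθ)·[k]×²:
    [+0.99265 -0.11550 +0.03619]
    [+0.11963 +0.98176 -0.14774]
    [-0.01847 +0.15099 +0.98836]
t = (-0.4570, -0.1266, 1.4236) m
M0: Pc = R·M0+t = (-0.57557, -0.03435, +1.44173); u = 657.8·(-0.57557)/1.44173 + 316.6 = 53.9912, v = 787.8·(-0.03435)/1.44173 + 243.5 = 224.7296
M1: Pc = R·M1+t = (-0.36315, -0.00875, +1.43778); u = 657.8·(-0.36315)/1.43778 + 316.6 = 150.4568, v = 787.8·(-0.00875)/1.43778 + 243.5 = 238.7049
M2: Pc = R·M2+t = (-0.33843, -0.21885, +1.40547); u = 657.8·(-0.33843)/1.40547 + 316.6 = 158.2060, v = 787.8·(-0.21885)/1.40547 + 243.5 = 120.8298
M3: Pc = R·M3+t = (-0.55085, -0.24445, +1.40942); u = 657.8·(-0.55085)/1.40942 + 316.6 = 59.5071, v = 787.8·(-0.24445)/1.40942 + 243.5 = 106.8646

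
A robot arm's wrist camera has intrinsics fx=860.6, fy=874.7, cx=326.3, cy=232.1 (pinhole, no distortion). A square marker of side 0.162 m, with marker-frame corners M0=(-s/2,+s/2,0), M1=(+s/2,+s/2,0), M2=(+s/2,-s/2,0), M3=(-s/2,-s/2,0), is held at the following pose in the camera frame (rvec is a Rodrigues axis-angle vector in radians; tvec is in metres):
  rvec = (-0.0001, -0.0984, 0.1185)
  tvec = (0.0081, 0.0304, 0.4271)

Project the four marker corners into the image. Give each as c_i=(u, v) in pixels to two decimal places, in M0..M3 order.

c0=(158.77, 443.67) c1=(481.92, 474.43) c2=(519.36, 150.82) c3=(198.37, 107.88)

Intrinsics K: fx=860.6, fy=874.7, cx=326.3, cy=232.1
Marker side s = 0.162 m; corners in marker frame (Z=0):
  M0 = (-0.0810, +0.0810, 0)
  M1 = (+0.0810, +0.0810, 0)
  M2 = (+0.0810, -0.0810, 0)
  M3 = (-0.0810, -0.0810, 0)
rvec = (-0.0001, -0.0984, 0.1185), |rvec| = θ = 0.15403 rad = 8.825°
Rodrigues: sinθ=0.15342, 1−cosθ=0.01184; R = I + sinθ·[k]× + (1−cosθ)·[k]×²:
    [+0.98816 -0.11803 -0.09802]
    [+0.11804 +0.99299 -0.00572]
    [+0.09801 -0.00592 +0.99517]
t = (0.0081, 0.0304, 0.4271) m
M0: Pc = R·M0+t = (-0.08150, +0.10127, +0.41868); u = 860.6·(-0.08150)/0.41868 + 326.3 = 158.7744, v = 874.7·(+0.10127)/0.41868 + 232.1 = 443.6736
M1: Pc = R·M1+t = (+0.07858, +0.12039, +0.43456); u = 860.6·(+0.07858)/0.43456 + 326.3 = 481.9214, v = 874.7·(+0.12039)/0.43456 + 232.1 = 474.4332
M2: Pc = R·M2+t = (+0.09770, -0.04047, +0.43552); u = 860.6·(+0.09770)/0.43552 + 326.3 = 519.3614, v = 874.7·(-0.04047)/0.43552 + 232.1 = 150.8166
M3: Pc = R·M3+t = (-0.06238, -0.05959, +0.41964); u = 860.6·(-0.06238)/0.41964 + 326.3 = 198.3693, v = 874.7·(-0.05959)/0.41964 + 232.1 = 107.8835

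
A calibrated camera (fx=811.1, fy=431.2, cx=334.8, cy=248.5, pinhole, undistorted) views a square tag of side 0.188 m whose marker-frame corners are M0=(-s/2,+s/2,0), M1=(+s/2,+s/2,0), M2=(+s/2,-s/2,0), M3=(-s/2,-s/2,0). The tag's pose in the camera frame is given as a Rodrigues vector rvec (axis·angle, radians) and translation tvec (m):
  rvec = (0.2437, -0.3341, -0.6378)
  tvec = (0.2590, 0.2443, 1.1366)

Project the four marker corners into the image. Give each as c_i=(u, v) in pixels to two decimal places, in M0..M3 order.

Intrinsics K: fx=811.1, fy=431.2, cx=334.8, cy=248.5
Marker side s = 0.188 m; corners in marker frame (Z=0):
  M0 = (-0.0940, +0.0940, 0)
  M1 = (+0.0940, +0.0940, 0)
  M2 = (+0.0940, -0.0940, 0)
  M3 = (-0.0940, -0.0940, 0)
rvec = (0.2437, -0.3341, -0.6378), |rvec| = θ = 0.76013 rad = 43.552°
Rodrigues: sinθ=0.68902, 1−cosθ=0.27526; R = I + sinθ·[k]× + (1−cosθ)·[k]×²:
    [+0.75304 +0.53934 -0.37689]
    [-0.61692 +0.77792 -0.11939]
    [+0.22880 +0.32241 +0.91853]
t = (0.2590, 0.2443, 1.1366) m
M0: Pc = R·M0+t = (+0.23891, +0.37541, +1.14540); u = 811.1·(+0.23891)/1.14540 + 334.8 = 503.9829, v = 431.2·(+0.37541)/1.14540 + 248.5 = 389.8295
M1: Pc = R·M1+t = (+0.38048, +0.25943, +1.18841); u = 811.1·(+0.38048)/1.18841 + 334.8 = 594.4826, v = 431.2·(+0.25943)/1.18841 + 248.5 = 342.6322
M2: Pc = R·M2+t = (+0.27909, +0.11319, +1.12780); u = 811.1·(+0.27909)/1.12780 + 334.8 = 535.5161, v = 431.2·(+0.11319)/1.12780 + 248.5 = 291.7750
M3: Pc = R·M3+t = (+0.13752, +0.22917, +1.08479); u = 811.1·(+0.13752)/1.08479 + 334.8 = 437.6216, v = 431.2·(+0.22917)/1.08479 + 248.5 = 339.5928

c0=(503.98, 389.83) c1=(594.48, 342.63) c2=(535.52, 291.77) c3=(437.62, 339.59)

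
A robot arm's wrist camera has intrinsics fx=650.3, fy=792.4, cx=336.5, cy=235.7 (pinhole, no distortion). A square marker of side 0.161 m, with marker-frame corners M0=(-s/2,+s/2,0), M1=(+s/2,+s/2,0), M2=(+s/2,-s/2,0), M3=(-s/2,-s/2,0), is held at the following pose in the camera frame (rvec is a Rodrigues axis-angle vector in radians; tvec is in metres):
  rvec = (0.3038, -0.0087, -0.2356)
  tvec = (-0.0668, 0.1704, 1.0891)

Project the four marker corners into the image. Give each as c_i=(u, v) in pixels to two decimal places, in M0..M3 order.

c0=(262.62, 423.02) c1=(354.00, 397.21) c2=(332.27, 293.22) c3=(236.89, 320.62)

Intrinsics K: fx=650.3, fy=792.4, cx=336.5, cy=235.7
Marker side s = 0.161 m; corners in marker frame (Z=0):
  M0 = (-0.0805, +0.0805, 0)
  M1 = (+0.0805, +0.0805, 0)
  M2 = (+0.0805, -0.0805, 0)
  M3 = (-0.0805, -0.0805, 0)
rvec = (0.3038, -0.0087, -0.2356), |rvec| = θ = 0.38455 rad = 22.033°
Rodrigues: sinθ=0.37514, 1−cosθ=0.07303; R = I + sinθ·[k]× + (1−cosθ)·[k]×²:
    [+0.97255 +0.22853 -0.04384]
    [-0.23114 +0.92701 -0.29536]
    [-0.02686 +0.29738 +0.95438]
t = (-0.0668, 0.1704, 1.0891) m
M0: Pc = R·M0+t = (-0.12669, +0.26363, +1.11520); u = 650.3·(-0.12669)/1.11520 + 336.5 = 262.6221, v = 792.4·(+0.26363)/1.11520 + 235.7 = 423.0214
M1: Pc = R·M1+t = (+0.02989, +0.22642, +1.11088); u = 650.3·(+0.02989)/1.11088 + 336.5 = 353.9956, v = 792.4·(+0.22642)/1.11088 + 235.7 = 397.2056
M2: Pc = R·M2+t = (-0.00691, +0.07717, +1.06300); u = 650.3·(-0.00691)/1.06300 + 336.5 = 332.2749, v = 792.4·(+0.07717)/1.06300 + 235.7 = 293.2249
M3: Pc = R·M3+t = (-0.16349, +0.11438, +1.06732); u = 650.3·(-0.16349)/1.06732 + 336.5 = 236.8905, v = 792.4·(+0.11438)/1.06732 + 235.7 = 320.6200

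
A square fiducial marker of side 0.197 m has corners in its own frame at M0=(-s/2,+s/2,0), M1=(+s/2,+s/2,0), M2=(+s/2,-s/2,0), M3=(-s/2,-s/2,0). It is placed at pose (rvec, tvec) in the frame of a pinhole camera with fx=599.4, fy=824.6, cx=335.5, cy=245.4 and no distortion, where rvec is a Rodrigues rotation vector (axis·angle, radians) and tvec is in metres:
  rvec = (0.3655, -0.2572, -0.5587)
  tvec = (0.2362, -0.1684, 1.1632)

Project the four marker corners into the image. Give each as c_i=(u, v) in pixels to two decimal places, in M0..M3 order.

c0=(437.08, 220.41) c1=(514.28, 146.56) c2=(478.27, 27.28) c3=(394.66, 103.50)

Intrinsics K: fx=599.4, fy=824.6, cx=335.5, cy=245.4
Marker side s = 0.197 m; corners in marker frame (Z=0):
  M0 = (-0.0985, +0.0985, 0)
  M1 = (+0.0985, +0.0985, 0)
  M2 = (+0.0985, -0.0985, 0)
  M3 = (-0.0985, -0.0985, 0)
rvec = (0.3655, -0.2572, -0.5587), |rvec| = θ = 0.71546 rad = 40.993°
Rodrigues: sinθ=0.65597, 1−cosθ=0.24521; R = I + sinθ·[k]× + (1−cosθ)·[k]×²:
    [+0.81878 +0.46721 -0.33363]
    [-0.55727 +0.78648 -0.26627]
    [+0.13799 +0.40394 +0.90432]
t = (0.2362, -0.1684, 1.1632) m
M0: Pc = R·M0+t = (+0.20157, -0.03604, +1.18940); u = 599.4·(+0.20157)/1.18940 + 335.5 = 437.0817, v = 824.6·(-0.03604)/1.18940 + 245.4 = 220.4133
M1: Pc = R·M1+t = (+0.36287, -0.14582, +1.21658); u = 599.4·(+0.36287)/1.21658 + 335.5 = 514.2834, v = 824.6·(-0.14582)/1.21658 + 245.4 = 146.5608
M2: Pc = R·M2+t = (+0.27083, -0.30076, +1.13700); u = 599.4·(+0.27083)/1.13700 + 335.5 = 478.2749, v = 824.6·(-0.30076)/1.13700 + 245.4 = 27.2774
M3: Pc = R·M3+t = (+0.10953, -0.19098, +1.10982); u = 599.4·(+0.10953)/1.10982 + 335.5 = 394.6557, v = 824.6·(-0.19098)/1.10982 + 245.4 = 103.5035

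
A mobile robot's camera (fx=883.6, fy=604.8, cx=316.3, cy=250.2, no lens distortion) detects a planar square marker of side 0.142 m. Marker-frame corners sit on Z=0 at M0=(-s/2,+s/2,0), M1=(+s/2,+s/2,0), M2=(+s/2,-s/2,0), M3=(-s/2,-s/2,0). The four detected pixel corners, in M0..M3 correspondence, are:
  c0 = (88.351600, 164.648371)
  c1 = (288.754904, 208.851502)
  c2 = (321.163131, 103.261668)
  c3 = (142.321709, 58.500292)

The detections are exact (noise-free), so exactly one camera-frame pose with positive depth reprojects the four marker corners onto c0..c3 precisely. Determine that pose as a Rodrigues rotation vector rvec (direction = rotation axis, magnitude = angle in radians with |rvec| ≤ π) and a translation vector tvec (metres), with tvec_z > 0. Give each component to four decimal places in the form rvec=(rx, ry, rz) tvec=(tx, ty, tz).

rvec=(-0.4525, -0.2854, 0.2386) tvec=(-0.0740, -0.1247, 0.6363)

Intrinsics K: fx=883.6, fy=604.8, cx=316.3, cy=250.2
Marker side s = 0.142 m; corners in marker frame (Z=0):
  M0 = (-0.0710, +0.0710, 0)
  M1 = (+0.0710, +0.0710, 0)
  M2 = (+0.0710, -0.0710, 0)
  M3 = (-0.0710, -0.0710, 0)
Detected image corners:
  c0 = (88.351600, 164.648371) px
  c1 = (288.754904, 208.851502) px
  c2 = (321.163131, 103.261668) px
  c3 = (142.321709, 58.500292) px
Planar DLT: solve 8×8 A·h = b for H (H[2,2]=1):
  H  [+1403.12272 -454.27187 +213.55173]
  H  [+358.98187 +648.74469 +131.63616]
  H  [+0.34096 -0.72311 +1.00000]
B = K⁻¹H; ‖b₁‖=1.571592, ‖b₂‖=1.571592; λ = 2/(‖b₁‖+‖b₂‖) = 0.636297, sign → tz>0 ⇒ λ=+0.636297
r₁ = λ·B[:,0] = (+0.93275,+0.28793,+0.21695); r₂ = λ·B[:,1] = (-0.16242,+0.87288,-0.46012)
r₃ = r₁×r₂ = (-0.32185,+0.39394,+0.86094); SVD([r₁ r₂ r₃]) → R = UVᵀ:
  R  [+0.93275 -0.16242 -0.32185]
  R  [+0.28793 +0.87288 +0.39394]
  R  [+0.21695 -0.46012 +0.86094]
t = (-0.07399, -0.12474, +0.63630) m
tr R = 2.666575; θ = arccos((tr R − 1)/2) = 0.585768 rad = 33.562°
axis k = ((R−Rᵀ)₃₂, (R−Rᵀ)₁₃, (R−Rᵀ)₂₁) / (2 sinθ) = (-0.772422, -0.487305, +0.407306)
rvec = θ·k = (-0.452461, -0.285448, +0.238587)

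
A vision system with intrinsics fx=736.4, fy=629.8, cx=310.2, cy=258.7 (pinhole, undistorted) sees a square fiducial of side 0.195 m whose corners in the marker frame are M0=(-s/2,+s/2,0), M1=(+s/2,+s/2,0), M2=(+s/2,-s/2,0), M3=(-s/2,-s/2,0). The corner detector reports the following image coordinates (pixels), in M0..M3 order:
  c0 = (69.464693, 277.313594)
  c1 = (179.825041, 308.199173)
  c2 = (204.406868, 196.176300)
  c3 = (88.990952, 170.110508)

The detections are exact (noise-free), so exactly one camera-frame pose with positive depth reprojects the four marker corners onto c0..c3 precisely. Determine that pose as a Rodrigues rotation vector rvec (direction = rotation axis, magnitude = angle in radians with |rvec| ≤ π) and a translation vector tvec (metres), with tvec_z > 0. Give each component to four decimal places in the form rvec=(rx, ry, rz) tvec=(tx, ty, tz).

Intrinsics K: fx=736.4, fy=629.8, cx=310.2, cy=258.7
Marker side s = 0.195 m; corners in marker frame (Z=0):
  M0 = (-0.0975, +0.0975, 0)
  M1 = (+0.0975, +0.0975, 0)
  M2 = (+0.0975, -0.0975, 0)
  M3 = (-0.0975, -0.0975, 0)
Detected image corners:
  c0 = (69.464693, 277.313594) px
  c1 = (179.825041, 308.199173) px
  c2 = (204.406868, 196.176300) px
  c3 = (88.990952, 170.110508) px
Planar DLT: solve 8×8 A·h = b for H (H[2,2]=1):
  H  [+541.87145 -88.78912 +133.98848]
  H  [+81.66689 +603.82311 +238.51708]
  H  [-0.27138 +0.17664 +1.00000]
B = K⁻¹H; ‖b₁‖=0.924425, ‖b₂‖=0.924425; λ = 2/(‖b₁‖+‖b₂‖) = 1.081754, sign → tz>0 ⇒ λ=+1.081754
r₁ = λ·B[:,0] = (+0.91966,+0.26086,-0.29357); r₂ = λ·B[:,1] = (-0.21092,+0.95864,+0.19108)
r₃ = r₁×r₂ = (+0.33127,-0.11381,+0.93665); SVD([r₁ r₂ r₃]) → R = UVᵀ:
  R  [+0.91966 -0.21092 +0.33127]
  R  [+0.26086 +0.95864 -0.11381]
  R  [-0.29357 +0.19108 +0.93665]
t = (-0.25885, -0.03467, +1.08175) m
tr R = 2.814948; θ = arccos((tr R − 1)/2) = 0.433565 rad = 24.841°
axis k = ((R−Rᵀ)₃₂, (R−Rᵀ)₁₃, (R−Rᵀ)₂₁) / (2 sinθ) = (+0.362879, +0.743665, +0.561498)
rvec = θ·k = (+0.157332, +0.322427, +0.243446)

rvec=(0.1573, 0.3224, 0.2434) tvec=(-0.2589, -0.0347, 1.0818)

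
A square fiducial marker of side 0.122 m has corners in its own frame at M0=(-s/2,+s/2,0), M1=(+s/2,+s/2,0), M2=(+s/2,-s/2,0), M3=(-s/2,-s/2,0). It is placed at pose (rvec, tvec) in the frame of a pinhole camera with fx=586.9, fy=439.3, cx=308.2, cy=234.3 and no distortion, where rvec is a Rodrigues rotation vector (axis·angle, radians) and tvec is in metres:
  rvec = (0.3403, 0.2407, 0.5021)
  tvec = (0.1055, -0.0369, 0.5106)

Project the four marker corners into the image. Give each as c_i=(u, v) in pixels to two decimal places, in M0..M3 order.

c0=(338.01, 220.01) c1=(455.01, 271.28) c2=(532.95, 182.80) c3=(402.46, 129.88)

Intrinsics K: fx=586.9, fy=439.3, cx=308.2, cy=234.3
Marker side s = 0.122 m; corners in marker frame (Z=0):
  M0 = (-0.0610, +0.0610, 0)
  M1 = (+0.0610, +0.0610, 0)
  M2 = (+0.0610, -0.0610, 0)
  M3 = (-0.0610, -0.0610, 0)
rvec = (0.3403, 0.2407, 0.5021), |rvec| = θ = 0.65257 rad = 37.389°
Rodrigues: sinθ=0.60723, 1−cosθ=0.20547; R = I + sinθ·[k]× + (1−cosθ)·[k]×²:
    [+0.85040 -0.42769 +0.30642]
    [+0.50674 +0.82248 -0.25834]
    [-0.14153 +0.37497 +0.91617]
t = (0.1055, -0.0369, 0.5106) m
M0: Pc = R·M0+t = (+0.02754, -0.01764, +0.54211); u = 586.9·(+0.02754)/0.54211 + 308.2 = 338.0114, v = 439.3·(-0.01764)/0.54211 + 234.3 = 220.0056
M1: Pc = R·M1+t = (+0.13129, +0.04418, +0.52484); u = 586.9·(+0.13129)/0.52484 + 308.2 = 455.0093, v = 439.3·(+0.04418)/0.52484 + 234.3 = 271.2814
M2: Pc = R·M2+t = (+0.18346, -0.05616, +0.47909); u = 586.9·(+0.18346)/0.47909 + 308.2 = 532.9473, v = 439.3·(-0.05616)/0.47909 + 234.3 = 182.8042
M3: Pc = R·M3+t = (+0.07971, -0.11798, +0.49636); u = 586.9·(+0.07971)/0.49636 + 308.2 = 402.4552, v = 439.3·(-0.11798)/0.49636 + 234.3 = 129.8806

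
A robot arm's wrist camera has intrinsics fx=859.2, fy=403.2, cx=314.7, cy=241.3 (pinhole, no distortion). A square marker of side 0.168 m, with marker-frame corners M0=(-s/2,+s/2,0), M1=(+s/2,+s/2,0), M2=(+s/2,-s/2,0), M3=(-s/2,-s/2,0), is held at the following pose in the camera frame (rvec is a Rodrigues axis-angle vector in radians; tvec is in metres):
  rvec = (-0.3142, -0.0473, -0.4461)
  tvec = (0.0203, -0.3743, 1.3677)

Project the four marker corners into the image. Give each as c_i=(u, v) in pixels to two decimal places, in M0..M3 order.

c0=(302.32, 160.45) c1=(398.71, 140.72) c2=(351.38, 102.88) c3=(257.71, 121.40)

Intrinsics K: fx=859.2, fy=403.2, cx=314.7, cy=241.3
Marker side s = 0.168 m; corners in marker frame (Z=0):
  M0 = (-0.0840, +0.0840, 0)
  M1 = (+0.0840, +0.0840, 0)
  M2 = (+0.0840, -0.0840, 0)
  M3 = (-0.0840, -0.0840, 0)
rvec = (-0.3142, -0.0473, -0.4461), |rvec| = θ = 0.54769 rad = 31.380°
Rodrigues: sinθ=0.52072, 1−cosθ=0.14627; R = I + sinθ·[k]× + (1−cosθ)·[k]×²:
    [+0.90187 +0.43138 +0.02338]
    [-0.41688 +0.85482 +0.30901]
    [+0.11332 -0.28844 +0.95077]
t = (0.0203, -0.3743, 1.3677) m
M0: Pc = R·M0+t = (-0.01922, -0.26748, +1.33395); u = 859.2·(-0.01922)/1.33395 + 314.7 = 302.3195, v = 403.2·(-0.26748)/1.33395 + 241.3 = 160.4525
M1: Pc = R·M1+t = (+0.13229, -0.33751, +1.35299); u = 859.2·(+0.13229)/1.35299 + 314.7 = 398.7108, v = 403.2·(-0.33751)/1.35299 + 241.3 = 140.7188
M2: Pc = R·M2+t = (+0.05982, -0.48112, +1.40145); u = 859.2·(+0.05982)/1.40145 + 314.7 = 351.3753, v = 403.2·(-0.48112)/1.40145 + 241.3 = 102.8797
M3: Pc = R·M3+t = (-0.09169, -0.41109, +1.38241); u = 859.2·(-0.09169)/1.38241 + 314.7 = 257.7109, v = 403.2·(-0.41109)/1.38241 + 241.3 = 121.4006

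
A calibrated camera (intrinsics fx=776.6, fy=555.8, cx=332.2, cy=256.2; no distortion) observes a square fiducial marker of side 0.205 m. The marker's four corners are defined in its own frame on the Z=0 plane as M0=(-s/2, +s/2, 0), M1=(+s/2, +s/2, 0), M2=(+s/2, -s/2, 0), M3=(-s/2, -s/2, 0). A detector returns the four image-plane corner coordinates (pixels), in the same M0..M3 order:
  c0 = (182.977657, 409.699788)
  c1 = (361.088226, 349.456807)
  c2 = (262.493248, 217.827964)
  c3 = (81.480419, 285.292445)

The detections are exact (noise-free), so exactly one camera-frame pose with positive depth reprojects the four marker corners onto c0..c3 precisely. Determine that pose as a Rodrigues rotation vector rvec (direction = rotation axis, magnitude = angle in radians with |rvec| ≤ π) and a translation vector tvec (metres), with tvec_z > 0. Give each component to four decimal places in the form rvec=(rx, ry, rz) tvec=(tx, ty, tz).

Intrinsics K: fx=776.6, fy=555.8, cx=332.2, cy=256.2
Marker side s = 0.205 m; corners in marker frame (Z=0):
  M0 = (-0.1025, +0.1025, 0)
  M1 = (+0.1025, +0.1025, 0)
  M2 = (+0.1025, -0.1025, 0)
  M3 = (-0.1025, -0.1025, 0)
Detected image corners:
  c0 = (182.977657, 409.699788) px
  c1 = (361.088226, 349.456807) px
  c2 = (262.493248, 217.827964) px
  c3 = (81.480419, 285.292445) px
Planar DLT: solve 8×8 A·h = b for H (H[2,2]=1):
  H  [+834.80588 +528.49673 +221.24301]
  H  [-369.39351 +681.47548 +317.36515]
  H  [-0.18456 +0.18167 +1.00000]
B = K⁻¹H; ‖b₁‖=1.304380, ‖b₂‖=1.304380; λ = 2/(‖b₁‖+‖b₂‖) = 0.766648, sign → tz>0 ⇒ λ=+0.766648
r₁ = λ·B[:,0] = (+0.88463,-0.44431,-0.14149); r₂ = λ·B[:,1] = (+0.46215,+0.87580,+0.13928)
r₃ = r₁×r₂ = (+0.06203,-0.18860,+0.98009); SVD([r₁ r₂ r₃]) → R = UVᵀ:
  R  [+0.88463 +0.46215 +0.06203]
  R  [-0.44431 +0.87580 -0.18860]
  R  [-0.14149 +0.13928 +0.98009]
t = (-0.10954, +0.08437, +0.76665) m
tr R = 2.740523; θ = arccos((tr R − 1)/2) = 0.515064 rad = 29.511°
axis k = ((R−Rᵀ)₃₂, (R−Rᵀ)₁₃, (R−Rᵀ)₂₁) / (2 sinθ) = (+0.332810, +0.206583, -0.920088)
rvec = θ·k = (+0.171418, +0.106404, -0.473904)

rvec=(0.1714, 0.1064, -0.4739) tvec=(-0.1095, 0.0844, 0.7666)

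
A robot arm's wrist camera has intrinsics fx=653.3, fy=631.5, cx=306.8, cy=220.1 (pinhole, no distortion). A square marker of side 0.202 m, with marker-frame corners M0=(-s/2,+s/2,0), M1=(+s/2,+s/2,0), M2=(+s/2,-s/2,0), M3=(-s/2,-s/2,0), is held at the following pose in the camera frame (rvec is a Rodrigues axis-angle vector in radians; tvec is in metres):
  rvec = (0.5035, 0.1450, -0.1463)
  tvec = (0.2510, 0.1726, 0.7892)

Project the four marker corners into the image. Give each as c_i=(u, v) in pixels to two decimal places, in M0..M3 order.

Intrinsics K: fx=653.3, fy=631.5, cx=306.8, cy=220.1
Marker side s = 0.202 m; corners in marker frame (Z=0):
  M0 = (-0.1010, +0.1010, 0)
  M1 = (+0.1010, +0.1010, 0)
  M2 = (+0.1010, -0.1010, 0)
  M3 = (-0.1010, -0.1010, 0)
rvec = (0.5035, 0.1450, -0.1463), |rvec| = θ = 0.54400 rad = 31.169°
Rodrigues: sinθ=0.51757, 1−cosθ=0.14436; R = I + sinθ·[k]× + (1−cosθ)·[k]×²:
    [+0.97930 +0.17480 +0.10202]
    [-0.10358 +0.86590 -0.48938]
    [-0.17388 +0.46868 +0.86608]
t = (0.2510, 0.1726, 0.7892) m
M0: Pc = R·M0+t = (+0.16975, +0.27052, +0.85410); u = 653.3·(+0.16975)/0.85410 + 306.8 = 436.6381, v = 631.5·(+0.27052)/0.85410 + 220.1 = 420.1137
M1: Pc = R·M1+t = (+0.36756, +0.24959, +0.81897); u = 653.3·(+0.36756)/0.81897 + 306.8 = 600.0081, v = 631.5·(+0.24959)/0.81897 + 220.1 = 412.5588
M2: Pc = R·M2+t = (+0.33225, +0.07468, +0.72430); u = 653.3·(+0.33225)/0.72430 + 306.8 = 606.4849, v = 631.5·(+0.07468)/0.72430 + 220.1 = 285.2142
M3: Pc = R·M3+t = (+0.13444, +0.09561, +0.75943); u = 653.3·(+0.13444)/0.75943 + 306.8 = 422.4487, v = 631.5·(+0.09561)/0.75943 + 220.1 = 299.6008

c0=(436.64, 420.11) c1=(600.01, 412.56) c2=(606.48, 285.21) c3=(422.45, 299.60)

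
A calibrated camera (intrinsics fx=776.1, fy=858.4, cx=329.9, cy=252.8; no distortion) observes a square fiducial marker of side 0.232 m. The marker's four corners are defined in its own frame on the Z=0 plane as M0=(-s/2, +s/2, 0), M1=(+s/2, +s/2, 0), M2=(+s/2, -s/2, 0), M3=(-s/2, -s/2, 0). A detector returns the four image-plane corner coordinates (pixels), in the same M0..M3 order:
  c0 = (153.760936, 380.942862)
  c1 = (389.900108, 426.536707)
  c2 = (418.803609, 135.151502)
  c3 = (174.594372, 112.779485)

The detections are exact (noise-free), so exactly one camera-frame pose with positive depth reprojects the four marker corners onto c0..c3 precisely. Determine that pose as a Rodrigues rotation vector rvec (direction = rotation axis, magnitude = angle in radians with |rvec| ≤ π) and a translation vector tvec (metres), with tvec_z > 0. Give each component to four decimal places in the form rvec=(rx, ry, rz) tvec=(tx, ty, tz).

Intrinsics K: fx=776.1, fy=858.4, cx=329.9, cy=252.8
Marker side s = 0.232 m; corners in marker frame (Z=0):
  M0 = (-0.1160, +0.1160, 0)
  M1 = (+0.1160, +0.1160, 0)
  M2 = (+0.1160, -0.1160, 0)
  M3 = (-0.1160, -0.1160, 0)
Detected image corners:
  c0 = (153.760936, 380.942862) px
  c1 = (389.900108, 426.536707) px
  c2 = (418.803609, 135.151502) px
  c3 = (174.594372, 112.779485) px
Planar DLT: solve 8×8 A·h = b for H (H[2,2]=1):
  H  [+929.64277 -76.18434 +278.94737]
  H  [+49.28673 +1231.85822 +264.84932]
  H  [-0.37070 +0.10645 +1.00000]
B = K⁻¹H; ‖b₁‖=1.415030, ‖b₂‖=1.415030; λ = 2/(‖b₁‖+‖b₂‖) = 0.706699, sign → tz>0 ⇒ λ=+0.706699
r₁ = λ·B[:,0] = (+0.95787,+0.11773,-0.26197); r₂ = λ·B[:,1] = (-0.10135,+0.99200,+0.07523)
r₃ = r₁×r₂ = (+0.26873,-0.04551,+0.96214); SVD([r₁ r₂ r₃]) → R = UVᵀ:
  R  [+0.95787 -0.10135 +0.26873]
  R  [+0.11773 +0.99200 -0.04551]
  R  [-0.26197 +0.07523 +0.96214]
t = (-0.04640, +0.00992, +0.70670) m
tr R = 2.912010; θ = arccos((tr R − 1)/2) = 0.297729 rad = 17.059°
axis k = ((R−Rᵀ)₃₂, (R−Rᵀ)₁₃, (R−Rᵀ)₂₁) / (2 sinθ) = (+0.205784, +0.904557, +0.373404)
rvec = θ·k = (+0.061268, +0.269313, +0.111173)

rvec=(0.0613, 0.2693, 0.1112) tvec=(-0.0464, 0.0099, 0.7067)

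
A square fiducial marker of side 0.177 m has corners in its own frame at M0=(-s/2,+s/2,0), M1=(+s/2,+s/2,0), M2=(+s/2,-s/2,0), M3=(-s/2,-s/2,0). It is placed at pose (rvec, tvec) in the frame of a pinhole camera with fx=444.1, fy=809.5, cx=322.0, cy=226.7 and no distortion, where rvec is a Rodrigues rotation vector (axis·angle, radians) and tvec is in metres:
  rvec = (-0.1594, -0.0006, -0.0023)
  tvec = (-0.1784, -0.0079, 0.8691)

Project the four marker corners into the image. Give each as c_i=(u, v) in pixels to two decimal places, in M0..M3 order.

Intrinsics K: fx=444.1, fy=809.5, cx=322.0, cy=226.7
Marker side s = 0.177 m; corners in marker frame (Z=0):
  M0 = (-0.0885, +0.0885, 0)
  M1 = (+0.0885, +0.0885, 0)
  M2 = (+0.0885, -0.0885, 0)
  M3 = (-0.0885, -0.0885, 0)
rvec = (-0.1594, -0.0006, -0.0023), |rvec| = θ = 0.15942 rad = 9.134°
Rodrigues: sinθ=0.15874, 1−cosθ=0.01268; R = I + sinθ·[k]× + (1−cosθ)·[k]×²:
    [+1.00000 +0.00234 -0.00041]
    [-0.00224 +0.98732 +0.15873]
    [+0.00078 -0.15873 +0.98732]
t = (-0.1784, -0.0079, 0.8691) m
M0: Pc = R·M0+t = (-0.26669, +0.07968, +0.85498); u = 444.1·(-0.26669)/0.85498 + 322.0 = 183.4731, v = 809.5·(+0.07968)/0.85498 + 226.7 = 302.1376
M1: Pc = R·M1+t = (-0.08969, +0.07928, +0.85512); u = 444.1·(-0.08969)/0.85512 + 322.0 = 275.4186, v = 809.5·(+0.07928)/0.85512 + 226.7 = 301.7497
M2: Pc = R·M2+t = (-0.09011, -0.09548, +0.88322); u = 444.1·(-0.09011)/0.88322 + 322.0 = 276.6922, v = 809.5·(-0.09548)/0.88322 + 226.7 = 139.1925
M3: Pc = R·M3+t = (-0.26711, -0.09508, +0.88308); u = 444.1·(-0.26711)/0.88308 + 322.0 = 187.6721, v = 809.5·(-0.09508)/0.88308 + 226.7 = 139.5427

c0=(183.47, 302.14) c1=(275.42, 301.75) c2=(276.69, 139.19) c3=(187.67, 139.54)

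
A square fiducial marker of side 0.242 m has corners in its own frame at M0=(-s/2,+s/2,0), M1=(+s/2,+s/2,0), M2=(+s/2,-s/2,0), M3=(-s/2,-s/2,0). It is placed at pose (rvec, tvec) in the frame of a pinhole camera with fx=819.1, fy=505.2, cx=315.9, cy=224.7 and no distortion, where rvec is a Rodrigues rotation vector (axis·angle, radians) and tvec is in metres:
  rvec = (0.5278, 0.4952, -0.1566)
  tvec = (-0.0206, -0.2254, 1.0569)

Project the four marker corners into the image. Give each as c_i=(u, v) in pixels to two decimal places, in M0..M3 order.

c0=(250.34, 172.99) c1=(407.20, 165.07) c2=(361.41, 47.50) c3=(193.81, 69.36)

Intrinsics K: fx=819.1, fy=505.2, cx=315.9, cy=224.7
Marker side s = 0.242 m; corners in marker frame (Z=0):
  M0 = (-0.1210, +0.1210, 0)
  M1 = (+0.1210, +0.1210, 0)
  M2 = (+0.1210, -0.1210, 0)
  M3 = (-0.1210, -0.1210, 0)
rvec = (0.5278, 0.4952, -0.1566), |rvec| = θ = 0.74049 rad = 42.427°
Rodrigues: sinθ=0.67465, 1−cosθ=0.26186; R = I + sinθ·[k]× + (1−cosθ)·[k]×²:
    [+0.87118 +0.26750 +0.41170]
    [-0.01786 +0.85525 -0.51791]
    [-0.49064 +0.44384 +0.74985]
t = (-0.0206, -0.2254, 1.0569) m
M0: Pc = R·M0+t = (-0.09365, -0.11975, +1.16997); u = 819.1·(-0.09365)/1.16997 + 315.9 = 250.3386, v = 505.2·(-0.11975)/1.16997 + 224.7 = 172.9896
M1: Pc = R·M1+t = (+0.11718, -0.12408, +1.05124); u = 819.1·(+0.11718)/1.05124 + 315.9 = 407.2037, v = 505.2·(-0.12408)/1.05124 + 224.7 = 165.0723
M2: Pc = R·M2+t = (+0.05245, -0.33105, +0.94383); u = 819.1·(+0.05245)/0.94383 + 315.9 = 361.4148, v = 505.2·(-0.33105)/0.94383 + 224.7 = 47.5020
M3: Pc = R·M3+t = (-0.15838, -0.32672, +1.06256); u = 819.1·(-0.15838)/1.06256 + 315.9 = 193.8097, v = 505.2·(-0.32672)/1.06256 + 224.7 = 69.3574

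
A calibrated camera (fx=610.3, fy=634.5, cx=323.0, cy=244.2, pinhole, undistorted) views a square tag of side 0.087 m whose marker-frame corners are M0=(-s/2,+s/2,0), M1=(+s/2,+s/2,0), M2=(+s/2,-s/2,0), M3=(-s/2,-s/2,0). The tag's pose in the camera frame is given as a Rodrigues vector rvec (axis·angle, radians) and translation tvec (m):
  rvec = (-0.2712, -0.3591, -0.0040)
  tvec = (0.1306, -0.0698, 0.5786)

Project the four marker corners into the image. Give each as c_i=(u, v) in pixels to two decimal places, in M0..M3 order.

Intrinsics K: fx=610.3, fy=634.5, cx=323.0, cy=244.2
Marker side s = 0.087 m; corners in marker frame (Z=0):
  M0 = (-0.0435, +0.0435, 0)
  M1 = (+0.0435, +0.0435, 0)
  M2 = (+0.0435, -0.0435, 0)
  M3 = (-0.0435, -0.0435, 0)
rvec = (-0.2712, -0.3591, -0.0040), |rvec| = θ = 0.45002 rad = 25.784°
Rodrigues: sinθ=0.43498, 1−cosθ=0.09956; R = I + sinθ·[k]× + (1−cosθ)·[k]×²:
    [+0.93660 +0.05174 -0.34657]
    [+0.04401 +0.96383 +0.26284]
    [+0.34763 -0.26143 +0.90045]
t = (0.1306, -0.0698, 0.5786) m
M0: Pc = R·M0+t = (+0.09211, -0.02979, +0.55211); u = 610.3·(+0.09211)/0.55211 + 323.0 = 424.8176, v = 634.5·(-0.02979)/0.55211 + 244.2 = 209.9669
M1: Pc = R·M1+t = (+0.17359, -0.02596, +0.58235); u = 610.3·(+0.17359)/0.58235 + 323.0 = 504.9245, v = 634.5·(-0.02596)/0.58235 + 244.2 = 215.9166
M2: Pc = R·M2+t = (+0.16909, -0.10981, +0.60509); u = 610.3·(+0.16909)/0.60509 + 323.0 = 493.5458, v = 634.5·(-0.10981)/0.60509 + 244.2 = 129.0512
M3: Pc = R·M3+t = (+0.08761, -0.11364, +0.57485); u = 610.3·(+0.08761)/0.57485 + 323.0 = 416.0097, v = 634.5·(-0.11364)/0.57485 + 244.2 = 118.7667

c0=(424.82, 209.97) c1=(504.92, 215.92) c2=(493.55, 129.05) c3=(416.01, 118.77)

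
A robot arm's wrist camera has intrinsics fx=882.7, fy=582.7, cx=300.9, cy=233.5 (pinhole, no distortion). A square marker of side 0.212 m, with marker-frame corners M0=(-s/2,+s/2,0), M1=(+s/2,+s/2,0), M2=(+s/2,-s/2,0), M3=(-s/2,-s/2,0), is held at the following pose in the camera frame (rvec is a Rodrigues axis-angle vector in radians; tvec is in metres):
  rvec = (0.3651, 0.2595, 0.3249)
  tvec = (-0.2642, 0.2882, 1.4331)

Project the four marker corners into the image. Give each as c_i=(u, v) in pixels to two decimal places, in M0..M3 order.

Intrinsics K: fx=882.7, fy=582.7, cx=300.9, cy=233.5
Marker side s = 0.212 m; corners in marker frame (Z=0):
  M0 = (-0.1060, +0.1060, 0)
  M1 = (+0.1060, +0.1060, 0)
  M2 = (+0.1060, -0.1060, 0)
  M3 = (-0.1060, -0.1060, 0)
rvec = (0.3651, 0.2595, 0.3249), |rvec| = θ = 0.55335 rad = 31.705°
Rodrigues: sinθ=0.52554, 1−cosθ=0.14923; R = I + sinθ·[k]× + (1−cosθ)·[k]×²:
    [+0.91573 -0.26240 +0.30427]
    [+0.35475 +0.88359 -0.30566]
    [-0.18865 +0.38784 +0.90221]
t = (-0.2642, 0.2882, 1.4331) m
M0: Pc = R·M0+t = (-0.38908, +0.34426, +1.49421); u = 882.7·(-0.38908)/1.49421 + 300.9 = 71.0508, v = 582.7·(+0.34426)/1.49421 + 233.5 = 367.7508
M1: Pc = R·M1+t = (-0.19495, +0.41946, +1.45421); u = 882.7·(-0.19495)/1.45421 + 300.9 = 182.5687, v = 582.7·(+0.41946)/1.45421 + 233.5 = 401.5779
M2: Pc = R·M2+t = (-0.13932, +0.23214, +1.37199); u = 882.7·(-0.13932)/1.37199 + 300.9 = 211.2667, v = 582.7·(+0.23214)/1.37199 + 233.5 = 332.0936
M3: Pc = R·M3+t = (-0.33345, +0.15694, +1.41199); u = 882.7·(-0.33345)/1.41199 + 300.9 = 92.4420, v = 582.7·(+0.15694)/1.41199 + 233.5 = 298.2648

c0=(71.05, 367.75) c1=(182.57, 401.58) c2=(211.27, 332.09) c3=(92.44, 298.26)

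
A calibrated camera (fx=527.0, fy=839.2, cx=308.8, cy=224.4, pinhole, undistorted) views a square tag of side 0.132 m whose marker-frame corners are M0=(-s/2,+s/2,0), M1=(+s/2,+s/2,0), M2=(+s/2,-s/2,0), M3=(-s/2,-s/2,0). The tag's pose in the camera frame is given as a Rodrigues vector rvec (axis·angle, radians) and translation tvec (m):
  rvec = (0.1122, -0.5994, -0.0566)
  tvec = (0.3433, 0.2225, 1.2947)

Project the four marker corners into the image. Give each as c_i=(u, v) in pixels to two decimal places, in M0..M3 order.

Intrinsics K: fx=527.0, fy=839.2, cx=308.8, cy=224.4
Marker side s = 0.132 m; corners in marker frame (Z=0):
  M0 = (-0.0660, +0.0660, 0)
  M1 = (+0.0660, +0.0660, 0)
  M2 = (+0.0660, -0.0660, 0)
  M3 = (-0.0660, -0.0660, 0)
rvec = (0.1122, -0.5994, -0.0566), |rvec| = θ = 0.61243 rad = 35.090°
Rodrigues: sinθ=0.57486, 1−cosθ=0.18175; R = I + sinθ·[k]× + (1−cosθ)·[k]×²:
    [+0.82435 +0.02054 -0.56570]
    [-0.08572 +0.99235 -0.08888]
    [+0.55955 +0.12176 +0.81980]
t = (0.3433, 0.2225, 1.2947) m
M0: Pc = R·M0+t = (+0.29025, +0.29365, +1.26581); u = 527.0·(+0.29025)/1.26581 + 308.8 = 429.6407, v = 839.2·(+0.29365)/1.26581 + 224.4 = 419.0846
M1: Pc = R·M1+t = (+0.39906, +0.28234, +1.33967); u = 527.0·(+0.39906)/1.33967 + 308.8 = 465.7840, v = 839.2·(+0.28234)/1.33967 + 224.4 = 401.2633
M2: Pc = R·M2+t = (+0.39635, +0.15135, +1.32359); u = 527.0·(+0.39635)/1.32359 + 308.8 = 466.6107, v = 839.2·(+0.15135)/1.32359 + 224.4 = 320.3592
M3: Pc = R·M3+t = (+0.28754, +0.16266, +1.24973); u = 527.0·(+0.28754)/1.24973 + 308.8 = 430.0515, v = 839.2·(+0.16266)/1.24973 + 224.4 = 333.6282

c0=(429.64, 419.08) c1=(465.78, 401.26) c2=(466.61, 320.36) c3=(430.05, 333.63)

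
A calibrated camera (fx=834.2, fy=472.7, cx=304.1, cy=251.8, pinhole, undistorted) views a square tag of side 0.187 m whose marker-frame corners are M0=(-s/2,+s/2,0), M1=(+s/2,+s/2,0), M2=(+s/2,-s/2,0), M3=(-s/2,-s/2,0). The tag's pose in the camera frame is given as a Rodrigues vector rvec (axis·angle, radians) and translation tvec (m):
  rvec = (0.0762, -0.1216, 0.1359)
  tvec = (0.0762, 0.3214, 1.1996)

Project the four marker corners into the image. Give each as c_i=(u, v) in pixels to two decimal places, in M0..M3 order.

c0=(283.98, 410.77) c1=(410.35, 417.16) c2=(429.54, 346.42) c3=(302.20, 338.55)

Intrinsics K: fx=834.2, fy=472.7, cx=304.1, cy=251.8
Marker side s = 0.187 m; corners in marker frame (Z=0):
  M0 = (-0.0935, +0.0935, 0)
  M1 = (+0.0935, +0.0935, 0)
  M2 = (+0.0935, -0.0935, 0)
  M3 = (-0.0935, -0.0935, 0)
rvec = (0.0762, -0.1216, 0.1359), |rvec| = θ = 0.19764 rad = 11.324°
Rodrigues: sinθ=0.19636, 1−cosθ=0.01947; R = I + sinθ·[k]× + (1−cosθ)·[k]×²:
    [+0.98343 -0.13963 -0.11565]
    [+0.13040 +0.98790 -0.08394]
    [+0.12597 +0.06747 +0.98974]
t = (0.0762, 0.3214, 1.1996) m
M0: Pc = R·M0+t = (-0.02881, +0.40158, +1.19413); u = 834.2·(-0.02881)/1.19413 + 304.1 = 283.9764, v = 472.7·(+0.40158)/1.19413 + 251.8 = 410.7653
M1: Pc = R·M1+t = (+0.15509, +0.42596, +1.21769); u = 834.2·(+0.15509)/1.21769 + 304.1 = 410.3505, v = 472.7·(+0.42596)/1.21769 + 251.8 = 417.1560
M2: Pc = R·M2+t = (+0.18121, +0.24122, +1.20507); u = 834.2·(+0.18121)/1.20507 + 304.1 = 429.5386, v = 472.7·(+0.24122)/1.20507 + 251.8 = 346.4222
M3: Pc = R·M3+t = (-0.00269, +0.21684, +1.18151); u = 834.2·(-0.00269)/1.18151 + 304.1 = 302.1976, v = 472.7·(+0.21684)/1.18151 + 251.8 = 338.5529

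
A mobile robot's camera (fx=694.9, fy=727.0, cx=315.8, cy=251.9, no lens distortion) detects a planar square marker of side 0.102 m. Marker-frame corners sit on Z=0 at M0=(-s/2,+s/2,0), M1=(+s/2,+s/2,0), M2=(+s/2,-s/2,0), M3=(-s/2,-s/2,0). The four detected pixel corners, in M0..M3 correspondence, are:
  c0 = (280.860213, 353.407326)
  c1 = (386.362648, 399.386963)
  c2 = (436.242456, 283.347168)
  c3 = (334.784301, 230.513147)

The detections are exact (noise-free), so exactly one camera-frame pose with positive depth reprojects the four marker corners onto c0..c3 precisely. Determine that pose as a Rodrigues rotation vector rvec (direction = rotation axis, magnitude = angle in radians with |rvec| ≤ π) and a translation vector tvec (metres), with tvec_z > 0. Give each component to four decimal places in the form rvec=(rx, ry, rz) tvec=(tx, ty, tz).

Intrinsics K: fx=694.9, fy=727.0, cx=315.8, cy=251.9
Marker side s = 0.102 m; corners in marker frame (Z=0):
  M0 = (-0.0510, +0.0510, 0)
  M1 = (+0.0510, +0.0510, 0)
  M2 = (+0.0510, -0.0510, 0)
  M3 = (-0.0510, -0.0510, 0)
Detected image corners:
  c0 = (280.860213, 353.407326) px
  c1 = (386.362648, 399.386963) px
  c2 = (436.242456, 283.347168) px
  c3 = (334.784301, 230.513147) px
Planar DLT: solve 8×8 A·h = b for H (H[2,2]=1):
  H  [+1229.12388 -538.32628 +361.24876]
  H  [+673.60488 +1143.72408 +317.16101]
  H  [+0.59710 -0.08368 +1.00000]
B = K⁻¹H; ‖b₁‖=1.765423, ‖b₂‖=1.765423; λ = 2/(‖b₁‖+‖b₂‖) = 0.566436, sign → tz>0 ⇒ λ=+0.566436
r₁ = λ·B[:,0] = (+0.84819,+0.40764,+0.33822); r₂ = λ·B[:,1] = (-0.41727,+0.90755,-0.04740)
r₃ = r₁×r₂ = (-0.32627,-0.10093,+0.93987); SVD([r₁ r₂ r₃]) → R = UVᵀ:
  R  [+0.84819 -0.41727 -0.32627]
  R  [+0.40764 +0.90755 -0.10093]
  R  [+0.33822 -0.04740 +0.93987]
t = (+0.03705, +0.05085, +0.56644) m
tr R = 2.695614; θ = arccos((tr R − 1)/2) = 0.558961 rad = 32.026°
axis k = ((R−Rᵀ)₃₂, (R−Rᵀ)₁₃, (R−Rᵀ)₂₁) / (2 sinθ) = (+0.050469, -0.626520, +0.777770)
rvec = θ·k = (+0.028210, -0.350200, +0.434743)

rvec=(0.0282, -0.3502, 0.4347) tvec=(0.0370, 0.0508, 0.5664)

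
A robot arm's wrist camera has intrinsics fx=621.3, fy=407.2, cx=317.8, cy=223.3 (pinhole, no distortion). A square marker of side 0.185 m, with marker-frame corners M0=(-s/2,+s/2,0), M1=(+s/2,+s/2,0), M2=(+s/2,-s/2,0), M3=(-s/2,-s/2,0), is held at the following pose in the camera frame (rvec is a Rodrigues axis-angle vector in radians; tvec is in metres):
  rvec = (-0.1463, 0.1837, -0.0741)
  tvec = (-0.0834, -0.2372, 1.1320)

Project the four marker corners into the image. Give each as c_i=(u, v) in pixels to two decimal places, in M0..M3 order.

Intrinsics K: fx=621.3, fy=407.2, cx=317.8, cy=223.3
Marker side s = 0.185 m; corners in marker frame (Z=0):
  M0 = (-0.0925, +0.0925, 0)
  M1 = (+0.0925, +0.0925, 0)
  M2 = (+0.0925, -0.0925, 0)
  M3 = (-0.0925, -0.0925, 0)
rvec = (-0.1463, 0.1837, -0.0741), |rvec| = θ = 0.24625 rad = 14.109°
Rodrigues: sinθ=0.24377, 1−cosθ=0.03017; R = I + sinθ·[k]× + (1−cosθ)·[k]×²:
    [+0.98048 +0.05998 +0.18724]
    [-0.08672 +0.98662 +0.13805]
    [-0.17646 -0.15160 +0.97256]
t = (-0.0834, -0.2372, 1.1320) m
M0: Pc = R·M0+t = (-0.16855, -0.13792, +1.13430); u = 621.3·(-0.16855)/1.13430 + 317.8 = 225.4808, v = 407.2·(-0.13792)/1.13430 + 223.3 = 173.7899
M1: Pc = R·M1+t = (+0.01284, -0.15396, +1.10166); u = 621.3·(+0.01284)/1.10166 + 317.8 = 325.0430, v = 407.2·(-0.15396)/1.10166 + 223.3 = 166.3926
M2: Pc = R·M2+t = (+0.00175, -0.33648, +1.12970); u = 621.3·(+0.00175)/1.12970 + 317.8 = 318.7602, v = 407.2·(-0.33648)/1.12970 + 223.3 = 102.0144
M3: Pc = R·M3+t = (-0.17964, -0.32044, +1.16234); u = 621.3·(-0.17964)/1.16234 + 317.8 = 221.7767, v = 407.2·(-0.32044)/1.16234 + 223.3 = 111.0413

c0=(225.48, 173.79) c1=(325.04, 166.39) c2=(318.76, 102.01) c3=(221.78, 111.04)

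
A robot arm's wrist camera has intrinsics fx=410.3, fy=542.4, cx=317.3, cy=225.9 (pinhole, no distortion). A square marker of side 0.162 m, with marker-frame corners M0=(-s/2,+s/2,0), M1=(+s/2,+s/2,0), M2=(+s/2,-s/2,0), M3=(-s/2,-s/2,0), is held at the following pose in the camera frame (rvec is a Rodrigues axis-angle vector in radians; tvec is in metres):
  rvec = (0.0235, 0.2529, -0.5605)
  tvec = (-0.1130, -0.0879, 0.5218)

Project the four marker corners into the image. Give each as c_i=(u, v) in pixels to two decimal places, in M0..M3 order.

Intrinsics K: fx=410.3, fy=542.4, cx=317.3, cy=225.9
Marker side s = 0.162 m; corners in marker frame (Z=0):
  M0 = (-0.0810, +0.0810, 0)
  M1 = (+0.0810, +0.0810, 0)
  M2 = (+0.0810, -0.0810, 0)
  M3 = (-0.0810, -0.0810, 0)
rvec = (0.0235, 0.2529, -0.5605), |rvec| = θ = 0.61536 rad = 35.258°
Rodrigues: sinθ=0.57725, 1−cosθ=0.18344; R = I + sinθ·[k]× + (1−cosθ)·[k]×²:
    [+0.81683 +0.52867 +0.23086]
    [-0.52291 +0.84755 -0.09071]
    [-0.24362 -0.04662 +0.96875]
t = (-0.1130, -0.0879, 0.5218) m
M0: Pc = R·M0+t = (-0.13634, +0.02311, +0.53776); u = 410.3·(-0.13634)/0.53776 + 317.3 = 213.2738, v = 542.4·(+0.02311)/0.53776 + 225.9 = 249.2066
M1: Pc = R·M1+t = (-0.00401, -0.06160, +0.49829); u = 410.3·(-0.00401)/0.49829 + 317.3 = 313.9944, v = 542.4·(-0.06160)/0.49829 + 225.9 = 158.8422
M2: Pc = R·M2+t = (-0.08966, -0.19891, +0.50584); u = 410.3·(-0.08966)/0.50584 + 317.3 = 244.5759, v = 542.4·(-0.19891)/0.50584 + 225.9 = 12.6181
M3: Pc = R·M3+t = (-0.22199, -0.11420, +0.54531); u = 410.3·(-0.22199)/0.54531 + 317.3 = 150.2744, v = 542.4·(-0.11420)/0.54531 + 225.9 = 112.3137

c0=(213.27, 249.21) c1=(313.99, 158.84) c2=(244.58, 12.62) c3=(150.27, 112.31)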